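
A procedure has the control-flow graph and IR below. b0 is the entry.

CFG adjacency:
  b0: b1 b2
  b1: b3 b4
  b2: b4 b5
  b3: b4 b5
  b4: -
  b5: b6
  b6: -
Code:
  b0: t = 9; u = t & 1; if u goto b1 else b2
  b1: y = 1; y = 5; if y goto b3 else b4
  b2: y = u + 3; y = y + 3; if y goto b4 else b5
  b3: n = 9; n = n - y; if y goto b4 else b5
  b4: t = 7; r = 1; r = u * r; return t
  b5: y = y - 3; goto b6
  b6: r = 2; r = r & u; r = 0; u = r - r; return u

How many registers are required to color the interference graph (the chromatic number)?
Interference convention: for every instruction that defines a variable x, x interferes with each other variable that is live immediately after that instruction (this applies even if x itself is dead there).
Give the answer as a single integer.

Per-block:
  b0 def {t,u} use ∅
  b1 def {y} use ∅
  b2 def {y} use {u}
  b3 def {n} use {y}
  b4 def {r,t} use {u}
  b5 def {y} use {y}
  b6 def {r,u} use {u}

Live sets:
  b0: in=∅ out={u}
  b1: in={u} out={u,y}
  b2: in={u} out={u,y}
  b3: in={u,y} out={u,y}
  b4: in={u} out=∅
  b5: in={u,y} out={u}
  b6: in={u} out=∅

Interference:
  n↔{u,y}
  r↔{t,u}
  t↔{r,u}
  u↔{n,r,t,y}
  y↔{n,u}

Colouring:
  clique {n,u,y} ⇒ need ≥ 3
  3-colouring: c0={u}  c1={n,r}  c2={t,y}
  χ = 3

Answer: 3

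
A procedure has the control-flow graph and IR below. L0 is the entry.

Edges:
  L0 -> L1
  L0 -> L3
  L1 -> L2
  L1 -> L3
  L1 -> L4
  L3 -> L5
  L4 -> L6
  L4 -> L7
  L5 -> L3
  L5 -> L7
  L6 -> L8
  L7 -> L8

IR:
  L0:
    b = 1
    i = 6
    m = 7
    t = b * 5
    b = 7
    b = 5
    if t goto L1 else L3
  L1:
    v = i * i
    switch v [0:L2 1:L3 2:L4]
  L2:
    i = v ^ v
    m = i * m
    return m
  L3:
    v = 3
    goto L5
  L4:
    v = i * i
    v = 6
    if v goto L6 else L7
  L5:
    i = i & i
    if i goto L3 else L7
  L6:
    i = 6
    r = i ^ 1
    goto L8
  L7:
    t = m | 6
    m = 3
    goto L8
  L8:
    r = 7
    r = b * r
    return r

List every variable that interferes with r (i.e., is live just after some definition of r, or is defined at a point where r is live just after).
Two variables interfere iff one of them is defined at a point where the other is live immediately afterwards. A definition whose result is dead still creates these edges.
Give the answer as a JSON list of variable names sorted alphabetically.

Answer: ["b"]

Analysis:
def/use:
  L0: def={b,i,m,t} ue=∅
  L1: def={v} ue={i}
  L2: def={i,m} ue={m,v}
  L3: def={v} ue=∅
  L4: def={v} ue={i}
  L5: def={i} ue={i}
  L6: def={i,r} ue=∅
  L7: def={m,t} ue={m}
  L8: def={r} ue={b}

Backward fixpoint:
  L0: in=∅ out={b,i,m}
  L1: in={b,i,m} out={b,i,m,v}
  L2: in={m,v} out=∅
  L3: in={b,i,m} out={b,i,m}
  L4: in={b,i,m} out={b,m}
  L5: in={b,i,m} out={b,i,m}
  L6: in={b} out={b}
  L7: in={b,m} out={b}
  L8: in={b} out=∅

Interfere edges:
  b↔{i,m,r,t,v}
  i↔{b,m,t,v}
  m↔{b,i,t,v}
  r↔{b}
  t↔{b,i,m}
  v↔{b,i,m}

N(r) = ["b"]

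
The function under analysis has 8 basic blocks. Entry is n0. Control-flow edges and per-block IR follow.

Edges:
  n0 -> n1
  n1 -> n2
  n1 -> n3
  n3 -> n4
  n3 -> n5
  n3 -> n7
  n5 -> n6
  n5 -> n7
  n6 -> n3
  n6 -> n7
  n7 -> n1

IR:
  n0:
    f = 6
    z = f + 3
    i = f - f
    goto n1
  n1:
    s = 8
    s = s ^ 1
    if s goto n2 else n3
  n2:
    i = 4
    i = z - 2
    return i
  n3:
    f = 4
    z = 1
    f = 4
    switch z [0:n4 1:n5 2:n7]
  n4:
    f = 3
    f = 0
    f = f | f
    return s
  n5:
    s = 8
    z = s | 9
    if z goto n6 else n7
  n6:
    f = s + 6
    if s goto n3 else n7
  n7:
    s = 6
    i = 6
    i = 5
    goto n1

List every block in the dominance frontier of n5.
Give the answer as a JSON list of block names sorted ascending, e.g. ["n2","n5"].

idom tree: n1←n0 n2←n1 n3←n1 n4←n3 n5←n3 n6←n5 n7←n3
Dom at joins:
  n1: preds {n0,n7}: {n0} ∩ {n0,n1,n3,n7} = {n0}; idom=n0
  n3: preds {n1,n6}: {n0,n1} ∩ {n0,n1,n3,n5,n6} = {n0,n1}; idom=n1
  n7: preds {n3,n5,n6}: {n0,n1,n3} ∩ {n0,n1,n3,n5} ∩ {n0,n1,n3,n5,n6} = {n0,n1,n3}; idom=n3

DF derivation:
  join n1 pred n0: · stop@n0
  join n1 pred n7: n7→n3→n1 stop@n0
  join n3 pred n1: · stop@n1
  join n3 pred n6: n6→n5→n3 stop@n1
  join n7 pred n3: · stop@n3
  join n7 pred n5: n5 stop@n3
  join n7 pred n6: n6→n5 stop@n3
  DF(n0)=∅
  DF(n1)={n1}
  DF(n2)=∅
  DF(n3)={n1,n3}
  DF(n4)=∅
  DF(n5)={n3,n7}
  DF(n6)={n3,n7}
  DF(n7)={n1}

DF(n5) = ["n3", "n7"]

Answer: ["n3", "n7"]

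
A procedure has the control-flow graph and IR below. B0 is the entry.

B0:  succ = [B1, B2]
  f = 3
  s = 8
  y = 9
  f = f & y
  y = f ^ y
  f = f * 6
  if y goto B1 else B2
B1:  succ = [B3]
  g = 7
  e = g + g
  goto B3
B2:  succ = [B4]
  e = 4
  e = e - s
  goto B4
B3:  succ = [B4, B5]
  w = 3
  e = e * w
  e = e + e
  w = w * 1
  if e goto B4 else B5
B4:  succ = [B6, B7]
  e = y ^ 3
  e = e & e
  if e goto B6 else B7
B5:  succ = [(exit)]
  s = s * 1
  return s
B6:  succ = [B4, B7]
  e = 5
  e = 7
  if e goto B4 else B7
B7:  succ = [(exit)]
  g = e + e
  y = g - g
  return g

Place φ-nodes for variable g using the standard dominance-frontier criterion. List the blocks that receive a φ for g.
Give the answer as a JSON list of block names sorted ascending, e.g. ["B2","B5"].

Answer: ["B4"]

Derivation:
idom tree: B1←B0 B2←B0 B3←B1 B4←B0 B5←B3 B6←B4 B7←B4
Dom at joins:
  B4: preds {B2,B3,B6}: {B0,B2} ∩ {B0,B1,B3} ∩ {B0,B4,B6} = {B0}; idom=B0
  B7: preds {B4,B6}: {B0,B4} ∩ {B0,B4,B6} = {B0,B4}; idom=B4

Frontier:
  join B4 pred B2: B2 stop@B0
  join B4 pred B3: B3→B1 stop@B0
  join B4 pred B6: B6→B4 stop@B0
  join B7 pred B4: · stop@B4
  join B7 pred B6: B6 stop@B4
  B0 → ∅
  B1 → {B4}
  B2 → {B4}
  B3 → {B4}
  B4 → {B4}
  B5 → ∅
  B6 → {B4,B7}
  B7 → ∅

φ for g: defs {B1,B7}
  DF⁺ = {B4}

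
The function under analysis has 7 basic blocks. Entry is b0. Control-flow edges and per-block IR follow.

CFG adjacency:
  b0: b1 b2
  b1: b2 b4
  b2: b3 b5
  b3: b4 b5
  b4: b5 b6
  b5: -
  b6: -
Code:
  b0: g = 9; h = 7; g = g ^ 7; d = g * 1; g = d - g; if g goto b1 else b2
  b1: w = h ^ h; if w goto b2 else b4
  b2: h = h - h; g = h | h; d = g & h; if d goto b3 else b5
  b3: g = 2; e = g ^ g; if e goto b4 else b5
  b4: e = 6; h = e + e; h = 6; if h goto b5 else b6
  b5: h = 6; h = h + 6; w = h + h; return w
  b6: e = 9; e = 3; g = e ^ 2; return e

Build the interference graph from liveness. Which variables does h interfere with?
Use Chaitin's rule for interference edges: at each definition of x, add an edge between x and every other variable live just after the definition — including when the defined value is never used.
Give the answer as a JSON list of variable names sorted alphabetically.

def/use:
  b0: def={d,g,h} ue=∅
  b1: def={w} ue={h}
  b2: def={d,g,h} ue={h}
  b3: def={e,g} ue=∅
  b4: def={e,h} ue=∅
  b5: def={h,w} ue=∅
  b6: def={e,g} ue=∅

Live sets:
  b0 li=∅ lo={h}
  b1 li={h} lo={h}
  b2 li={h} lo=∅
  b3 li=∅ lo=∅
  b4 li=∅ lo=∅
  b5 li=∅ lo=∅
  b6 li=∅ lo=∅

Interference:
  d: {g,h}
  e: {g}
  g: {d,e,h}
  h: {d,g,w}
  w: {h}

N(h) = ["d", "g", "w"]

Answer: ["d", "g", "w"]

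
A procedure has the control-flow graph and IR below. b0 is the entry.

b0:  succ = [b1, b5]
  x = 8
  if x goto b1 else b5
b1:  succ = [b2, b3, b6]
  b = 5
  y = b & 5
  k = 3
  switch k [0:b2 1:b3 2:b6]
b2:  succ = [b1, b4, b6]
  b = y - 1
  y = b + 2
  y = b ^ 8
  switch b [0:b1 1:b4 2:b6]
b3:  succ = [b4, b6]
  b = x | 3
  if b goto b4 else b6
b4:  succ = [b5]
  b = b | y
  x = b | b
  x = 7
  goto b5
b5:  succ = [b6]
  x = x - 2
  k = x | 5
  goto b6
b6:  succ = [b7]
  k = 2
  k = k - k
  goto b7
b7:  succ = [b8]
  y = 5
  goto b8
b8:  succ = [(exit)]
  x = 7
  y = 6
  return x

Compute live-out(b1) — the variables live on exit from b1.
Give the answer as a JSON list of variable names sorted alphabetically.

def/use:
  b0: {x} / ∅
  b1: {b,k,y} / ∅
  b2: {b,y} / {y}
  b3: {b} / {x}
  b4: {b,x} / {b,y}
  b5: {k,x} / {x}
  b6: {k} / ∅
  b7: {y} / ∅
  b8: {x,y} / ∅

Live sets:
  b0: in=∅ out={x}
  b1: in={x} out={x,y}
  b2: in={x,y} out={b,x,y}
  b3: in={x,y} out={b,y}
  b4: in={b,y} out={x}
  b5: in={x} out=∅
  b6: in=∅ out=∅
  b7: in=∅ out=∅
  b8: in=∅ out=∅

live-out(b1) = ["x", "y"]

Answer: ["x", "y"]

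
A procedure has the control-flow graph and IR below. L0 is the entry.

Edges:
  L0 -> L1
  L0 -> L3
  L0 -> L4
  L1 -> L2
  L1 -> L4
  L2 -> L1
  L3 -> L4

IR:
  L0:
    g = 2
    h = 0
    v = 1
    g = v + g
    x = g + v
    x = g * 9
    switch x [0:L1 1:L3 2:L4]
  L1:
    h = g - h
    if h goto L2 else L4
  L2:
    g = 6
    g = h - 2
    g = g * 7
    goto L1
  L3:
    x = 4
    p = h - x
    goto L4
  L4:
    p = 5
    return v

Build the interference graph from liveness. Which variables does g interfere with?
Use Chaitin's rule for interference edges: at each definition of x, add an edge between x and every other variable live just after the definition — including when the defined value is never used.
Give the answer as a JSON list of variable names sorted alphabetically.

Answer: ["h", "v", "x"]

Derivation:
Block summaries:
  L0: {g,h,v,x} / ∅
  L1: {h} / {g,h}
  L2: {g} / {h}
  L3: {p,x} / {h}
  L4: {p} / {v}

Live sets:
  L0 li=∅ lo={g,h,v}
  L1 li={g,h,v} lo={h,v}
  L2 li={h,v} lo={g,h,v}
  L3 li={h,v} lo={v}
  L4 li={v} lo=∅

Interfere edges:
  g↔{h,v,x}
  h↔{g,v,x}
  p↔{v}
  v↔{g,h,p,x}
  x↔{g,h,v}

N(g) = ["h", "v", "x"]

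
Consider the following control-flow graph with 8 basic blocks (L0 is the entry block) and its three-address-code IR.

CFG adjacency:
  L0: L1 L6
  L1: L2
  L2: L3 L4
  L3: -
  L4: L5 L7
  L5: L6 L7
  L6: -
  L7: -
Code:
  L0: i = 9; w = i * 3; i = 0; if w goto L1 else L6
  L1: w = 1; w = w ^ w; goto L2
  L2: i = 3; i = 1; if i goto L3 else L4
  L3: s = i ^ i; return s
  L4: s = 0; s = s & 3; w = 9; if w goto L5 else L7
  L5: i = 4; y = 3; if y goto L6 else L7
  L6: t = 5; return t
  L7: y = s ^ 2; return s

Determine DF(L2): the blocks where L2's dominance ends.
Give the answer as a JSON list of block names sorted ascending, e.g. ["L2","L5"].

Answer: ["L6"]

Derivation:
idom tree: L1←L0 L2←L1 L3←L2 L4←L2 L5←L4 L6←L0 L7←L4
Join-block Dom:
  L6: preds {L0,L5}: {L0} ∩ {L0,L1,L2,L4,L5} = {L0}; idom=L0
  L7: preds {L4,L5}: {L0,L1,L2,L4} ∩ {L0,L1,L2,L4,L5} = {L0,L1,L2,L4}; idom=L4

Frontier:
  join L6 pred L0: · stop@L0
  join L6 pred L5: L5→L4→L2→L1 stop@L0
  join L7 pred L4: · stop@L4
  join L7 pred L5: L5 stop@L4
  L0 → ∅
  L1 → {L6}
  L2 → {L6}
  L3 → ∅
  L4 → {L6}
  L5 → {L6,L7}
  L6 → ∅
  L7 → ∅

DF(L2) = ["L6"]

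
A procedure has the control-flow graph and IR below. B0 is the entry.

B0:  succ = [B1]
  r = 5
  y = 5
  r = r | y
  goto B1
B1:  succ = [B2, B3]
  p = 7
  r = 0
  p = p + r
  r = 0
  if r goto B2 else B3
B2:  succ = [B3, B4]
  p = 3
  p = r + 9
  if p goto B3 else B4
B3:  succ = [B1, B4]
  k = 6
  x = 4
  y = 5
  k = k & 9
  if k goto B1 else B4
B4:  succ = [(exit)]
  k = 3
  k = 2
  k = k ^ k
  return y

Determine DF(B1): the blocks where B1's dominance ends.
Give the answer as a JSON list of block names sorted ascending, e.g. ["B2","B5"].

idom tree: B1←B0 B2←B1 B3←B1 B4←B1
Join-block Dom:
  B1: preds {B0,B3}: {B0} ∩ {B0,B1,B3} = {B0}; idom=B0
  B3: preds {B1,B2}: {B0,B1} ∩ {B0,B1,B2} = {B0,B1}; idom=B1
  B4: preds {B2,B3}: {B0,B1,B2} ∩ {B0,B1,B3} = {B0,B1}; idom=B1

Frontier:
  join B1 pred B0: · stop@B0
  join B1 pred B3: B3→B1 stop@B0
  join B3 pred B1: · stop@B1
  join B3 pred B2: B2 stop@B1
  join B4 pred B2: B2 stop@B1
  join B4 pred B3: B3 stop@B1
  DF(B0)=∅
  DF(B1)={B1}
  DF(B2)={B3,B4}
  DF(B3)={B1,B4}
  DF(B4)=∅

DF(B1) = ["B1"]

Answer: ["B1"]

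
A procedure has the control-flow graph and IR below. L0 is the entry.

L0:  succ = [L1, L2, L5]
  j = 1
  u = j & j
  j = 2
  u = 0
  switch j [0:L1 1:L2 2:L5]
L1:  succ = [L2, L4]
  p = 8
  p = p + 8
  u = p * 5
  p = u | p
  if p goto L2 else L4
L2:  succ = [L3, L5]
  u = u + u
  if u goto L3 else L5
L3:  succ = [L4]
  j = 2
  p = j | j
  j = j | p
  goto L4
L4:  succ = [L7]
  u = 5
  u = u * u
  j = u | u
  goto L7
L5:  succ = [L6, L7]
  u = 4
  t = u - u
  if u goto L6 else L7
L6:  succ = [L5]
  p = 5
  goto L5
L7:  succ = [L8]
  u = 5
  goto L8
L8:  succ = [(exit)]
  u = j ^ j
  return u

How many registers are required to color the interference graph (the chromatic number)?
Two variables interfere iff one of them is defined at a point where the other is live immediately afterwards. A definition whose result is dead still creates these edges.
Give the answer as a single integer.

Answer: 3

Working:
Block summaries:
  L0: def={j,u} ue=∅
  L1: def={p,u} ue=∅
  L2: def={u} ue={u}
  L3: def={j,p} ue=∅
  L4: def={j,u} ue=∅
  L5: def={t,u} ue=∅
  L6: def={p} ue=∅
  L7: def={u} ue=∅
  L8: def={u} ue={j}

Backward fixpoint:
  L0: in=∅ out={j,u}
  L1: in={j} out={j,u}
  L2: in={j,u} out={j}
  L3: in=∅ out=∅
  L4: in=∅ out={j}
  L5: in={j} out={j}
  L6: in={j} out={j}
  L7: in={j} out={j}
  L8: in={j} out=∅

Interference:
  j — {p,t,u}
  p — {j,u}
  t — {j,u}
  u — {j,p,t}

Chromatic number:
  lower bound: {j,p,u} mutually conflict ⇒ χ ≥ 3
  assign j→c0 p→c2 t→c2 u→c1 — no edge inside a register ⇒ χ ≤ 3
  χ = 3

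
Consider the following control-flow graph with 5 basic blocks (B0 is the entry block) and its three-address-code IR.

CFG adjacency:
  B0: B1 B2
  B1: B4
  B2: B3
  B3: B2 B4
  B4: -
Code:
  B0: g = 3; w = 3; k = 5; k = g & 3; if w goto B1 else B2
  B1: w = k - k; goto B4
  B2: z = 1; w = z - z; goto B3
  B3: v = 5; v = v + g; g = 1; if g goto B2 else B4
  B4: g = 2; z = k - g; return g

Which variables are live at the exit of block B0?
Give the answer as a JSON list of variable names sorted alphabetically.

Answer: ["g", "k"]

Working:
def/use:
  B0: def={g,k,w} ue=∅
  B1: def={w} ue={k}
  B2: def={w,z} ue=∅
  B3: def={g,v} ue={g}
  B4: def={g,z} ue={k}

Backward fixpoint:
  B0: in=∅ out={g,k}
  B1: in={k} out={k}
  B2: in={g,k} out={g,k}
  B3: in={g,k} out={g,k}
  B4: in={k} out=∅

live-out(B0) = ["g", "k"]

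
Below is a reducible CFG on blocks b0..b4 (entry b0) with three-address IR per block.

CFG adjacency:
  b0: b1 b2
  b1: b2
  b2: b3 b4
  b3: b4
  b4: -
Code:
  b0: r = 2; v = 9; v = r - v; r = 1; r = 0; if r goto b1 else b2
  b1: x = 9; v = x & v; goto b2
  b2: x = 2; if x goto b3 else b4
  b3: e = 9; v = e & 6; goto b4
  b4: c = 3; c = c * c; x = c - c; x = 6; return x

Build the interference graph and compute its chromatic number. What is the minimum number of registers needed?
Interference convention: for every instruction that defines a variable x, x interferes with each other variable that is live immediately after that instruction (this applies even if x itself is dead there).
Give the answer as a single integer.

Per-block:
  b0 def {r,v} use ∅
  b1 def {v,x} use {v}
  b2 def {x} use ∅
  b3 def {e,v} use ∅
  b4 def {c,x} use ∅

Liveness:
  b0: in=∅ out={v}
  b1: in={v} out=∅
  b2: in=∅ out=∅
  b3: in=∅ out=∅
  b4: in=∅ out=∅

Interference:
  c — ∅
  e — ∅
  r — {v}
  v — {r,x}
  x — {v}

Chromatic number:
  clique {r,v} ⇒ need ≥ 2
  2-colouring: r0={c,e,v}  r1={r,x}
  χ = 2

Answer: 2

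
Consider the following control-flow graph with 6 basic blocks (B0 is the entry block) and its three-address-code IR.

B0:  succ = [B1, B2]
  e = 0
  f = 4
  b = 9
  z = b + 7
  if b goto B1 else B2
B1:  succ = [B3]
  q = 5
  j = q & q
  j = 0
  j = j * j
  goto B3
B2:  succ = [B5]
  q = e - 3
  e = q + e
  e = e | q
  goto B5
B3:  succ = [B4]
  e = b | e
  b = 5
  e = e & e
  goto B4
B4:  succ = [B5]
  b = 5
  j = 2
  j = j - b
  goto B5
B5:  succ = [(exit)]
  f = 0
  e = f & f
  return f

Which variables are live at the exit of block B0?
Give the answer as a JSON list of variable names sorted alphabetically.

Answer: ["b", "e"]

Analysis:
Block summaries:
  B0 def {b,e,f,z} use ∅
  B1 def {j,q} use ∅
  B2 def {e,q} use {e}
  B3 def {b,e} use {b,e}
  B4 def {b,j} use ∅
  B5 def {e,f} use ∅

Live sets:
  B0 li=∅ lo={b,e}
  B1 li={b,e} lo={b,e}
  B2 li={e} lo=∅
  B3 li={b,e} lo=∅
  B4 li=∅ lo=∅
  B5 li=∅ lo=∅

live-out(B0) = ["b", "e"]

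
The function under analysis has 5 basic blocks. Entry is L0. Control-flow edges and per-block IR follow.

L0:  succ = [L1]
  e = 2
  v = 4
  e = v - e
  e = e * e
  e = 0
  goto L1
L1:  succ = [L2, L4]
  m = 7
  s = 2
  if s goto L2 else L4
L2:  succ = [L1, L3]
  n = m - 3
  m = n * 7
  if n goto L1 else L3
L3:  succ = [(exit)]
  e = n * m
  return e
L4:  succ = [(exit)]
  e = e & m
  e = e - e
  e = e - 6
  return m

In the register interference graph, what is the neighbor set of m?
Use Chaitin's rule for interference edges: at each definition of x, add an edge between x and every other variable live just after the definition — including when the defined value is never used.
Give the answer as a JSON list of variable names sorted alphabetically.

Per-block:
  L0: def={e,v} ue=∅
  L1: def={m,s} ue=∅
  L2: def={m,n} ue={m}
  L3: def={e} ue={m,n}
  L4: def={e} ue={e,m}

Backward fixpoint:
  L0 li=∅ lo={e}
  L1 li={e} lo={e,m}
  L2 li={e,m} lo={e,m,n}
  L3 li={m,n} lo=∅
  L4 li={e,m} lo=∅

Interfere edges:
  e↔{m,n,s,v}
  m↔{e,n,s}
  n↔{e,m}
  s↔{e,m}
  v↔{e}

N(m) = ["e", "n", "s"]

Answer: ["e", "n", "s"]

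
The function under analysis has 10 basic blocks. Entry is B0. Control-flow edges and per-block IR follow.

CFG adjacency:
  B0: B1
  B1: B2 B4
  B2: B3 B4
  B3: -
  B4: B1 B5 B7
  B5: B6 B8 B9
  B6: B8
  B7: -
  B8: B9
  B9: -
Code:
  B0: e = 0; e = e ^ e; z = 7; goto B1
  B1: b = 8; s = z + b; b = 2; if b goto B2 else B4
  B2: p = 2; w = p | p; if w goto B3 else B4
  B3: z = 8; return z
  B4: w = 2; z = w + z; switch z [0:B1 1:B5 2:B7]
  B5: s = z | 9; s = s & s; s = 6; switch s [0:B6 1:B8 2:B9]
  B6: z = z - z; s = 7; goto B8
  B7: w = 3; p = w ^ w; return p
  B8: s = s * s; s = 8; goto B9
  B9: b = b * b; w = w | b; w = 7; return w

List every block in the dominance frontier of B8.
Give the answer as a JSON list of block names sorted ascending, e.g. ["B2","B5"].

Answer: ["B9"]

Derivation:
idom tree: B1←B0 B2←B1 B3←B2 B4←B1 B5←B4 B6←B5 B7←B4 B8←B5 B9←B5
Join-block Dom:
  B1: preds {B0,B4}: {B0} ∩ {B0,B1,B4} = {B0}; idom=B0
  B4: preds {B1,B2}: {B0,B1} ∩ {B0,B1,B2} = {B0,B1}; idom=B1
  B8: preds {B5,B6}: {B0,B1,B4,B5} ∩ {B0,B1,B4,B5,B6} = {B0,B1,B4,B5}; idom=B5
  B9: preds {B5,B8}: {B0,B1,B4,B5} ∩ {B0,B1,B4,B5,B8} = {B0,B1,B4,B5}; idom=B5

DF derivation:
  B1←B0: walk · to B0
  B1←B4: walk B4→B1 to B0
  B4←B1: walk · to B1
  B4←B2: walk B2 to B1
  B8←B5: walk · to B5
  B8←B6: walk B6 to B5
  B9←B5: walk · to B5
  B9←B8: walk B8 to B5
  DF(B0)=∅
  DF(B1)={B1}
  DF(B2)={B4}
  DF(B3)=∅
  DF(B4)={B1}
  DF(B5)=∅
  DF(B6)={B8}
  DF(B7)=∅
  DF(B8)={B9}
  DF(B9)=∅

DF(B8) = ["B9"]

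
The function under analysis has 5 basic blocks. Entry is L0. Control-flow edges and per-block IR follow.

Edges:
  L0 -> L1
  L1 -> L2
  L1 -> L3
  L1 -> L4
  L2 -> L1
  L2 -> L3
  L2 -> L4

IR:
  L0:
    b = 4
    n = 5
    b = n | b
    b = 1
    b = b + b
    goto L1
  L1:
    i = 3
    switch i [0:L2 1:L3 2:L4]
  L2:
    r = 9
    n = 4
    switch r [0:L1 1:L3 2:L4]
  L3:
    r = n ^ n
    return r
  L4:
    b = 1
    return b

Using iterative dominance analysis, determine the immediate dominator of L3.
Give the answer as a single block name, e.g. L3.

idom tree: L1←L0 L2←L1 L3←L1 L4←L1
Dom at joins:
  L1: preds {L0,L2}: {L0} ∩ {L0,L1,L2} = {L0}; idom=L0
  L3: preds {L1,L2}: {L0,L1} ∩ {L0,L1,L2} = {L0,L1}; idom=L1
  L4: preds {L1,L2}: {L0,L1} ∩ {L0,L1,L2} = {L0,L1}; idom=L1

idom(L3) = L1

Answer: L1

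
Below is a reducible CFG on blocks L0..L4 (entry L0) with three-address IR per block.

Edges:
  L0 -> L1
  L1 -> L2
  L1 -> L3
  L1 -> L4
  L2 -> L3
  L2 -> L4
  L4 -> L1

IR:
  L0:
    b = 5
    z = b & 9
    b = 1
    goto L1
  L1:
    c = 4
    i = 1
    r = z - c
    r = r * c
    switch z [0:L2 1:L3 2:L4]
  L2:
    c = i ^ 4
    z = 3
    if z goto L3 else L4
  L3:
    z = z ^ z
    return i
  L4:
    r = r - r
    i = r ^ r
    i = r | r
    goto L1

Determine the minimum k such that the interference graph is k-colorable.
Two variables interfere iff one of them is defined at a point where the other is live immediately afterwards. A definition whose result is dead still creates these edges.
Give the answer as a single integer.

Block summaries:
  L0: def={b,z} ue=∅
  L1: def={c,i,r} ue={z}
  L2: def={c,z} ue={i}
  L3: def={z} ue={i,z}
  L4: def={i,r} ue={r}

Liveness:
  live L0: ∅→{z}
  live L1: {z}→{i,r,z}
  live L2: {i,r}→{i,r,z}
  live L3: {i,z}→∅
  live L4: {r,z}→{z}

Interference:
  b: {z}
  c: {i,r,z}
  i: {c,r,z}
  r: {c,i,z}
  z: {b,c,i,r}

Chromatic number:
  lower bound: {c,i,r,z} mutually conflict ⇒ χ ≥ 4
  assign b→R1 c→R1 i→R2 r→R3 z→R0 — no edge inside a register ⇒ χ ≤ 4
  χ = 4

Answer: 4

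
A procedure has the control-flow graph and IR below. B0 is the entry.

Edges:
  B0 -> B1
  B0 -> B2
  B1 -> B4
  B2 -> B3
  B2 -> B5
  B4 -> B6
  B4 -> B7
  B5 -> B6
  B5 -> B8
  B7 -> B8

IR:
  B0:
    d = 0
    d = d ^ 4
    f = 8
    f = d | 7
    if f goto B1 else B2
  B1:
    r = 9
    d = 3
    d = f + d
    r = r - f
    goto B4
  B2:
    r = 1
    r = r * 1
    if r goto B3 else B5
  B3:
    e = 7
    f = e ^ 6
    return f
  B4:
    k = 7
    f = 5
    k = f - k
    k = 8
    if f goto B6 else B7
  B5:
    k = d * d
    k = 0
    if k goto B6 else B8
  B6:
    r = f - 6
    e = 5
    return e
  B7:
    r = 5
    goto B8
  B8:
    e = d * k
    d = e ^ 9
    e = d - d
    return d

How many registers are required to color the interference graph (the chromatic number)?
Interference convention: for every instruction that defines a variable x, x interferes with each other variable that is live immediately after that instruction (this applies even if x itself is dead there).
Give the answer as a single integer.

Answer: 4

Derivation:
Block summaries:
  B0 def {d,f} use ∅
  B1 def {d,r} use {f}
  B2 def {r} use ∅
  B3 def {e,f} use ∅
  B4 def {f,k} use ∅
  B5 def {k} use {d}
  B6 def {e,r} use {f}
  B7 def {r} use ∅
  B8 def {d,e} use {d,k}

Liveness:
  B0 li=∅ lo={d,f}
  B1 li={f} lo={d}
  B2 li={d,f} lo={d,f}
  B3 li=∅ lo=∅
  B4 li={d} lo={d,f,k}
  B5 li={d,f} lo={d,f,k}
  B6 li={f} lo=∅
  B7 li={d,k} lo={d,k}
  B8 li={d,k} lo=∅

Interfere edges:
  d — {e,f,k,r}
  e — {d}
  f — {d,k,r}
  k — {d,f,r}
  r — {d,f,k}

Colouring:
  lower bound: {d,f,k,r} mutually conflict ⇒ χ ≥ 4
  4-colouring: R0={d}  R1={e,f}  R2={k}  R3={r}
  χ = 4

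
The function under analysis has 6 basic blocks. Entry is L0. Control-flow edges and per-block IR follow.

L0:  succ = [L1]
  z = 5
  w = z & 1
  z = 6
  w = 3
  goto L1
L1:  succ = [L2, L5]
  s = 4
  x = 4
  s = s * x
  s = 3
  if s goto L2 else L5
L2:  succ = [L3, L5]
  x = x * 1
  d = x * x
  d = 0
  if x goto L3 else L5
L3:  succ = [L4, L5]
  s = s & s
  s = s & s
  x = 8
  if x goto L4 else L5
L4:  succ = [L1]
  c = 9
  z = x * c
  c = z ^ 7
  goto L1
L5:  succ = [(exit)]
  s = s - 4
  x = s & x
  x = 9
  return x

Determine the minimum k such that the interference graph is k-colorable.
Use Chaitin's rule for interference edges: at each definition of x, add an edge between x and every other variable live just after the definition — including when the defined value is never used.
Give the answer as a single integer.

Answer: 3

Working:
Per-block:
  L0: def={w,z} ue=∅
  L1: def={s,x} ue=∅
  L2: def={d,x} ue={x}
  L3: def={s,x} ue={s}
  L4: def={c,z} ue={x}
  L5: def={s,x} ue={s,x}

Backward fixpoint:
  L0: in=∅ out=∅
  L1: in=∅ out={s,x}
  L2: in={s,x} out={s,x}
  L3: in={s} out={s,x}
  L4: in={x} out=∅
  L5: in={s,x} out=∅

Interference:
  c — {x}
  d — {s,x}
  s — {d,x}
  w — ∅
  x — {c,d,s}
  z — ∅

Chromatic number:
  {d,s,x} pairwise interfere (3-clique) ⇒ χ ≥ 3
  assign c→R1 d→R1 s→R2 w→R0 x→R0 z→R0 — no edge inside a register ⇒ χ ≤ 3
  χ = 3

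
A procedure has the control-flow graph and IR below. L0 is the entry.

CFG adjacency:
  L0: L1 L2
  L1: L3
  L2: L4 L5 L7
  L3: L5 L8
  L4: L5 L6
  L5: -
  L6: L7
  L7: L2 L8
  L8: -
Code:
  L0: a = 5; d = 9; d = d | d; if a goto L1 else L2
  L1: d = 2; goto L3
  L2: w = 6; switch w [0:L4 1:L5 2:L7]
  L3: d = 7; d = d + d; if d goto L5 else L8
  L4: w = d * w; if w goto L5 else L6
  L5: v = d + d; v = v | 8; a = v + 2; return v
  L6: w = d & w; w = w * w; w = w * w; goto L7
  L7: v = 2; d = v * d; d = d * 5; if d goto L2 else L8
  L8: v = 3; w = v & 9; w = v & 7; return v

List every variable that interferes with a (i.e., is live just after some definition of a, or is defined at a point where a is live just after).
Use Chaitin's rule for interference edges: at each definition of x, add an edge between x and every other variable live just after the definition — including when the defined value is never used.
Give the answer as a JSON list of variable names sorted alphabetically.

Answer: ["d", "v"]

Working:
def/use:
  L0: {a,d} / ∅
  L1: {d} / ∅
  L2: {w} / ∅
  L3: {d} / ∅
  L4: {w} / {d,w}
  L5: {a,v} / {d}
  L6: {w} / {d,w}
  L7: {d,v} / {d}
  L8: {v,w} / ∅

Live sets:
  live L0: ∅→{d}
  live L1: ∅→∅
  live L2: {d}→{d,w}
  live L3: ∅→{d}
  live L4: {d,w}→{d,w}
  live L5: {d}→∅
  live L6: {d,w}→{d}
  live L7: {d}→{d}
  live L8: ∅→∅

Interference:
  a: {d,v}
  d: {a,v,w}
  v: {a,d,w}
  w: {d,v}

N(a) = ["d", "v"]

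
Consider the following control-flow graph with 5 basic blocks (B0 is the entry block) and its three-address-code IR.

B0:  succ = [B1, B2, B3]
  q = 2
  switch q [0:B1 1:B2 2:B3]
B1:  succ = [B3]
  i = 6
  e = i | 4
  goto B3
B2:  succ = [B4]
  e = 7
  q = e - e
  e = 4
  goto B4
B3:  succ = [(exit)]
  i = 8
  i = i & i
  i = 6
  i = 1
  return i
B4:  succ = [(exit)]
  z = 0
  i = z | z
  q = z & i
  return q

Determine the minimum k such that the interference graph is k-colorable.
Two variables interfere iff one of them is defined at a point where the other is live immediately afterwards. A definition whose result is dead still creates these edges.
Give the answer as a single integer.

Answer: 2

Analysis:
Per-block:
  B0: def={q} ue=∅
  B1: def={e,i} ue=∅
  B2: def={e,q} ue=∅
  B3: def={i} ue=∅
  B4: def={i,q,z} ue=∅

Live sets:
  B0 li=∅ lo=∅
  B1 li=∅ lo=∅
  B2 li=∅ lo=∅
  B3 li=∅ lo=∅
  B4 li=∅ lo=∅

Interfere edges:
  e: ∅
  i: {z}
  q: ∅
  z: {i}

Registers:
  lower bound: {i,z} mutually conflict ⇒ χ ≥ 2
  2-colouring: r0={e,i,q}  r1={z}
  χ = 2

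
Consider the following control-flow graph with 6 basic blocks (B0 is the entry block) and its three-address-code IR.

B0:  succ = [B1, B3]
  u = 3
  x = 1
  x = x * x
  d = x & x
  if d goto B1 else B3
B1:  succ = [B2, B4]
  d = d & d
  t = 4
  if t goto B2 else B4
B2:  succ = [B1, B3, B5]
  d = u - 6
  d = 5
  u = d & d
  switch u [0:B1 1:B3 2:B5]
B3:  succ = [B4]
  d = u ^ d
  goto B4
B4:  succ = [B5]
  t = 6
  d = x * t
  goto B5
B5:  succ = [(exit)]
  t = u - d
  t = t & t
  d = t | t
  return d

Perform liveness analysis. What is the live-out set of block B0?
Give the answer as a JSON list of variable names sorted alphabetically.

def/use:
  B0: {d,u,x} / ∅
  B1: {d,t} / {d}
  B2: {d,u} / {u}
  B3: {d} / {d,u}
  B4: {d,t} / {x}
  B5: {d,t} / {d,u}

Live sets:
  live B0: ∅→{d,u,x}
  live B1: {d,u,x}→{u,x}
  live B2: {u,x}→{d,u,x}
  live B3: {d,u,x}→{u,x}
  live B4: {u,x}→{d,u}
  live B5: {d,u}→∅

live-out(B0) = ["d", "u", "x"]

Answer: ["d", "u", "x"]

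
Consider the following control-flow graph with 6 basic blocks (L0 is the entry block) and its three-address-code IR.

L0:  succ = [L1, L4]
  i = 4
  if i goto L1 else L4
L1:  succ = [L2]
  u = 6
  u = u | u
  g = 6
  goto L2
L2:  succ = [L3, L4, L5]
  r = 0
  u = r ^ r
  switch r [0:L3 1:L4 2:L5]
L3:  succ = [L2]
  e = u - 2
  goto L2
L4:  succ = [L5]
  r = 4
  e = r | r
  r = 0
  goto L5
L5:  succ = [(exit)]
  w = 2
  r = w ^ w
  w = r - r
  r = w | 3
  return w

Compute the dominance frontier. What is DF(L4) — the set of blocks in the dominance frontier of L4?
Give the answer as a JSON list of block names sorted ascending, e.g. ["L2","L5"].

Answer: ["L5"]

Derivation:
idom tree: L1←L0 L2←L1 L3←L2 L4←L0 L5←L0
Dom at joins:
  L2: preds {L1,L3}: {L0,L1} ∩ {L0,L1,L2,L3} = {L0,L1}; idom=L1
  L4: preds {L0,L2}: {L0} ∩ {L0,L1,L2} = {L0}; idom=L0
  L5: preds {L2,L4}: {L0,L1,L2} ∩ {L0,L4} = {L0}; idom=L0

DF walk-up:
  L2←L1: walk · to L1
  L2←L3: walk L3→L2 to L1
  L4←L0: walk · to L0
  L4←L2: walk L2→L1 to L0
  L5←L2: walk L2→L1 to L0
  L5←L4: walk L4 to L0
  DF(L0)=∅
  DF(L1)={L4,L5}
  DF(L2)={L2,L4,L5}
  DF(L3)={L2}
  DF(L4)={L5}
  DF(L5)=∅

DF(L4) = ["L5"]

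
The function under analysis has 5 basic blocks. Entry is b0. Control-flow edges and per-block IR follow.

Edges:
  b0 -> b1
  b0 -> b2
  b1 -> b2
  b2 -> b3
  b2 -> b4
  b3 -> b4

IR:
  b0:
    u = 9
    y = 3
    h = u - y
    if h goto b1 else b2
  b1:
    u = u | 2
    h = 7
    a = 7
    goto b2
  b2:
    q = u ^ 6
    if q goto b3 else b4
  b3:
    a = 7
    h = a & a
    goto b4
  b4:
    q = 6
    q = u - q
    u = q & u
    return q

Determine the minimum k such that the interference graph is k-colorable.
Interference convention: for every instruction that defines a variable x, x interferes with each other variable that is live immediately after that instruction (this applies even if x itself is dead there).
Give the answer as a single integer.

Block summaries:
  b0 def {h,u,y} use ∅
  b1 def {a,h,u} use {u}
  b2 def {q} use {u}
  b3 def {a,h} use ∅
  b4 def {q,u} use {u}

Live sets:
  live b0: ∅→{u}
  live b1: {u}→{u}
  live b2: {u}→{u}
  live b3: {u}→{u}
  live b4: {u}→∅

Conflict graph:
  a: {u}
  h: {u}
  q: {u}
  u: {a,h,q,y}
  y: {u}

Chromatic number:
  clique {a,u} ⇒ need ≥ 2
  assign a→c1 h→c1 q→c1 u→c0 y→c1 — no edge inside a register ⇒ χ ≤ 2
  χ = 2

Answer: 2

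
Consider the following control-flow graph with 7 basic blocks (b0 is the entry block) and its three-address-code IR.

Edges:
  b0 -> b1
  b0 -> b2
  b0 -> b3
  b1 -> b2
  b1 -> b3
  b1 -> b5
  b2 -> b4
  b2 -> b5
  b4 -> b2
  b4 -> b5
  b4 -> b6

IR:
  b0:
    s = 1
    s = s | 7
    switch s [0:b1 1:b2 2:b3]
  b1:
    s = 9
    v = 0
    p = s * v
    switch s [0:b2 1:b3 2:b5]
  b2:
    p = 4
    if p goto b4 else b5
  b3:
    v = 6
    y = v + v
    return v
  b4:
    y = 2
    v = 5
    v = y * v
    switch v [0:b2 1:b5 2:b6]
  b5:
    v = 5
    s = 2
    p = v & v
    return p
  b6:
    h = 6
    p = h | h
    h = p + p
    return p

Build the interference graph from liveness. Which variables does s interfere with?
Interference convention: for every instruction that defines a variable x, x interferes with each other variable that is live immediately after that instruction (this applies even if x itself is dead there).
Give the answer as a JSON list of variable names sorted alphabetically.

Answer: ["p", "v"]

Working:
Block summaries:
  b0 def {s} use ∅
  b1 def {p,s,v} use ∅
  b2 def {p} use ∅
  b3 def {v,y} use ∅
  b4 def {v,y} use ∅
  b5 def {p,s,v} use ∅
  b6 def {h,p} use ∅

Backward fixpoint:
  b0: in=∅ out=∅
  b1: in=∅ out=∅
  b2: in=∅ out=∅
  b3: in=∅ out=∅
  b4: in=∅ out=∅
  b5: in=∅ out=∅
  b6: in=∅ out=∅

Interfere edges:
  h — {p}
  p — {h,s}
  s — {p,v}
  v — {s,y}
  y — {v}

N(s) = ["p", "v"]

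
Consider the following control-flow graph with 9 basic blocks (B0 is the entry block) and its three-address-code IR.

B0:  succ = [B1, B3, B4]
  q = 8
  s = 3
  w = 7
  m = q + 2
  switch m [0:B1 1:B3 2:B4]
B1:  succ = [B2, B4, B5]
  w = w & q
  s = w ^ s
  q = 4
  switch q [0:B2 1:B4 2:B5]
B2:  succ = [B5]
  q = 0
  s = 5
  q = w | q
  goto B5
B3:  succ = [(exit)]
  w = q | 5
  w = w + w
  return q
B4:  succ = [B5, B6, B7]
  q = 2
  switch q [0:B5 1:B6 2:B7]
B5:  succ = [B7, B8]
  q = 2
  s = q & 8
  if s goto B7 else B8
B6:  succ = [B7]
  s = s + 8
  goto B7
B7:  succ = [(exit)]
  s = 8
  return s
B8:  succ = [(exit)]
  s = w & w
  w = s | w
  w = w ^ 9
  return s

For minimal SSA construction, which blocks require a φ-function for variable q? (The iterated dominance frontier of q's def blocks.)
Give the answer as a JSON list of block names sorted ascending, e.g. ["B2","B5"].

idom tree: B1←B0 B2←B1 B3←B0 B4←B0 B5←B0 B6←B4 B7←B0 B8←B5
Dom at joins:
  B4: preds {B0,B1}: {B0} ∩ {B0,B1} = {B0}; idom=B0
  B5: preds {B1,B2,B4}: {B0,B1} ∩ {B0,B1,B2} ∩ {B0,B4} = {B0}; idom=B0
  B7: preds {B4,B5,B6}: {B0,B4} ∩ {B0,B5} ∩ {B0,B4,B6} = {B0}; idom=B0

DF walk-up:
  B4←B0: walk · to B0
  B4←B1: walk B1 to B0
  B5←B1: walk B1 to B0
  B5←B2: walk B2→B1 to B0
  B5←B4: walk B4 to B0
  B7←B4: walk B4 to B0
  B7←B5: walk B5 to B0
  B7←B6: walk B6→B4 to B0
  B0 → ∅
  B1 → {B4,B5}
  B2 → {B5}
  B3 → ∅
  B4 → {B5,B7}
  B5 → {B7}
  B6 → {B7}
  B7 → ∅
  B8 → ∅

φ for q: defs {B0,B1,B2,B4,B5}
  DF⁺ = {B4,B5,B7}

Answer: ["B4", "B5", "B7"]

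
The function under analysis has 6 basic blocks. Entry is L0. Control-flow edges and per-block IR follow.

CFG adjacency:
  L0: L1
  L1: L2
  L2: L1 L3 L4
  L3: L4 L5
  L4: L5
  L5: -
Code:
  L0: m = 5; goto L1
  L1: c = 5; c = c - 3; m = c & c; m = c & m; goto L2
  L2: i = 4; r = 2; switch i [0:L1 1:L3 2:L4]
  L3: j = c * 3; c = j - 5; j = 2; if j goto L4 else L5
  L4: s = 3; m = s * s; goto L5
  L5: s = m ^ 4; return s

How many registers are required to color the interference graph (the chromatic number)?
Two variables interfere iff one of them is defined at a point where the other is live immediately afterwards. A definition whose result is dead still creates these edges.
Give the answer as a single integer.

Per-block:
  L0: {m} / ∅
  L1: {c,m} / ∅
  L2: {i,r} / ∅
  L3: {c,j} / {c}
  L4: {m,s} / ∅
  L5: {s} / {m}

Backward fixpoint:
  L0 li=∅ lo=∅
  L1 li=∅ lo={c,m}
  L2 li={c,m} lo={c,m}
  L3 li={c,m} lo={m}
  L4 li=∅ lo={m}
  L5 li={m} lo=∅

Interfere edges:
  c: {i,m,r}
  i: {c,m,r}
  j: {m}
  m: {c,i,j,r}
  r: {c,i,m}
  s: ∅

Registers:
  {c,i,m,r} pairwise interfere (4-clique) ⇒ χ ≥ 4
  4-colouring: c0={m,s}  c1={c,j}  c2={i}  c3={r}
  χ = 4

Answer: 4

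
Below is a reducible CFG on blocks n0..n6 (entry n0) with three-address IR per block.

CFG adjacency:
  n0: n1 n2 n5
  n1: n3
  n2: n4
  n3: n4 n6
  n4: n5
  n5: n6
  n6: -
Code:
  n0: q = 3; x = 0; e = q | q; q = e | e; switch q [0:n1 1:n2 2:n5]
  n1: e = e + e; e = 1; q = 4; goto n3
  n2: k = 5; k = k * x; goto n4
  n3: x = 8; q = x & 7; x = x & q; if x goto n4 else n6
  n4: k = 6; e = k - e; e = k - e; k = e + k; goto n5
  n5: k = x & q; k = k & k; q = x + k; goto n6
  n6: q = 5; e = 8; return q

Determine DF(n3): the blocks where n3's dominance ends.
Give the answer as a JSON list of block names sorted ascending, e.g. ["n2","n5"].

idom tree: n1←n0 n2←n0 n3←n1 n4←n0 n5←n0 n6←n0
Dom at joins:
  n4: preds {n2,n3}: {n0,n2} ∩ {n0,n1,n3} = {n0}; idom=n0
  n5: preds {n0,n4}: {n0} ∩ {n0,n4} = {n0}; idom=n0
  n6: preds {n3,n5}: {n0,n1,n3} ∩ {n0,n5} = {n0}; idom=n0

DF walk-up:
  n4←n2: walk n2 to n0
  n4←n3: walk n3→n1 to n0
  n5←n0: walk · to n0
  n5←n4: walk n4 to n0
  n6←n3: walk n3→n1 to n0
  n6←n5: walk n5 to n0
  n0: DF=∅
  n1: DF={n4,n6}
  n2: DF={n4}
  n3: DF={n4,n6}
  n4: DF={n5}
  n5: DF={n6}
  n6: DF=∅

DF(n3) = ["n4", "n6"]

Answer: ["n4", "n6"]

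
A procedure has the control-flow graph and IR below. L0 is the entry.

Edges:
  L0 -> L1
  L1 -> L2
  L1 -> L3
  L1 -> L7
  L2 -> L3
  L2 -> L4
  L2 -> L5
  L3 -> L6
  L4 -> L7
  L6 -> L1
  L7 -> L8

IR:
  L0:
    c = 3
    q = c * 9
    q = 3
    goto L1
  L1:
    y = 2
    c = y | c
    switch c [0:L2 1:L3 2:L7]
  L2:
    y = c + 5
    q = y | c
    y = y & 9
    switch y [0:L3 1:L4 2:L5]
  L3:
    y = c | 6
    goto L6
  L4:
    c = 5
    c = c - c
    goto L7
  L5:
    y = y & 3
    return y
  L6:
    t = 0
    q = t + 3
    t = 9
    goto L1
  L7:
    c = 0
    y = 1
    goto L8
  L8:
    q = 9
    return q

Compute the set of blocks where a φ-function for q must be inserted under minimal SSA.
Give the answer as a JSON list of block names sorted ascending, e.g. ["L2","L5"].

Answer: ["L1", "L3", "L7"]

Analysis:
idom tree: L1←L0 L2←L1 L3←L1 L4←L2 L5←L2 L6←L3 L7←L1 L8←L7
Dom∩ at merges:
  L1: preds {L0,L6}: {L0} ∩ {L0,L1,L3,L6} = {L0}; idom=L0
  L3: preds {L1,L2}: {L0,L1} ∩ {L0,L1,L2} = {L0,L1}; idom=L1
  L7: preds {L1,L4}: {L0,L1} ∩ {L0,L1,L2,L4} = {L0,L1}; idom=L1

DF derivation:
  L1←L0: walk · to L0
  L1←L6: walk L6→L3→L1 to L0
  L3←L1: walk · to L1
  L3←L2: walk L2 to L1
  L7←L1: walk · to L1
  L7←L4: walk L4→L2 to L1
  DF(L0)=∅
  DF(L1)={L1}
  DF(L2)={L3,L7}
  DF(L3)={L1}
  DF(L4)={L7}
  DF(L5)=∅
  DF(L6)={L1}
  DF(L7)=∅
  DF(L8)=∅

φ for q: defs {L0,L2,L6,L8}
  DF⁺ = {L1,L3,L7}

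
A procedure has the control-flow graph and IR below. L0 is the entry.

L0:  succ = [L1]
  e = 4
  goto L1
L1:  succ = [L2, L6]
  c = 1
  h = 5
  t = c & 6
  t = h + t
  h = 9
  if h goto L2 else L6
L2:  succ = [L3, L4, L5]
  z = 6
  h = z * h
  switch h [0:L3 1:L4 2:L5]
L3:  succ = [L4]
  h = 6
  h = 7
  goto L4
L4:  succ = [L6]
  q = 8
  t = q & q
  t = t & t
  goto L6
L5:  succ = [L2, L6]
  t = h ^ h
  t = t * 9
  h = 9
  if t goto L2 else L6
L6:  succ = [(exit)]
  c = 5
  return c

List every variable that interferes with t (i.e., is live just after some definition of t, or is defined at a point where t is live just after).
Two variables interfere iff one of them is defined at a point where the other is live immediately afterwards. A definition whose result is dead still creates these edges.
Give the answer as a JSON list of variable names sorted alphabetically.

Block summaries:
  L0: {e} / ∅
  L1: {c,h,t} / ∅
  L2: {h,z} / {h}
  L3: {h} / ∅
  L4: {q,t} / ∅
  L5: {h,t} / {h}
  L6: {c} / ∅

Live sets:
  L0: in=∅ out=∅
  L1: in=∅ out={h}
  L2: in={h} out={h}
  L3: in=∅ out=∅
  L4: in=∅ out=∅
  L5: in={h} out={h}
  L6: in=∅ out=∅

Conflict graph:
  c — {h}
  e — ∅
  h — {c,t,z}
  q — ∅
  t — {h}
  z — {h}

N(t) = ["h"]

Answer: ["h"]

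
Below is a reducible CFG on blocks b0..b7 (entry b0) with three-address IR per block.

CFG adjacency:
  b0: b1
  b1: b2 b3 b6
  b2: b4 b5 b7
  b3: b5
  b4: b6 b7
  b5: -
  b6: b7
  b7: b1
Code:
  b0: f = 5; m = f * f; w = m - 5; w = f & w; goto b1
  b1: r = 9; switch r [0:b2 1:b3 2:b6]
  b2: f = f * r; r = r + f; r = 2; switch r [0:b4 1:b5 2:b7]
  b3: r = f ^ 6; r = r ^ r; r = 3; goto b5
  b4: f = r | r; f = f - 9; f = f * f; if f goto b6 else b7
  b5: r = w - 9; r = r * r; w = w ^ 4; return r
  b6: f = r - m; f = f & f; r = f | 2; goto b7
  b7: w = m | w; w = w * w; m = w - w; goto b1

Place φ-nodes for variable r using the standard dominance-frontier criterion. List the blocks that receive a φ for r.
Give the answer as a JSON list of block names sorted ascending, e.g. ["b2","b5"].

Answer: ["b1", "b5", "b6", "b7"]

Working:
idom tree: b1←b0 b2←b1 b3←b1 b4←b2 b5←b1 b6←b1 b7←b1
Dom at joins:
  b1: preds {b0,b7}: {b0} ∩ {b0,b1,b7} = {b0}; idom=b0
  b5: preds {b2,b3}: {b0,b1,b2} ∩ {b0,b1,b3} = {b0,b1}; idom=b1
  b6: preds {b1,b4}: {b0,b1} ∩ {b0,b1,b2,b4} = {b0,b1}; idom=b1
  b7: preds {b2,b4,b6}: {b0,b1,b2} ∩ {b0,b1,b2,b4} ∩ {b0,b1,b6} = {b0,b1}; idom=b1

Frontier:
  b1←b0: walk · to b0
  b1←b7: walk b7→b1 to b0
  b5←b2: walk b2 to b1
  b5←b3: walk b3 to b1
  b6←b1: walk · to b1
  b6←b4: walk b4→b2 to b1
  b7←b2: walk b2 to b1
  b7←b4: walk b4→b2 to b1
  b7←b6: walk b6 to b1
  b0: DF=∅
  b1: DF={b1}
  b2: DF={b5,b6,b7}
  b3: DF={b5}
  b4: DF={b6,b7}
  b5: DF=∅
  b6: DF={b7}
  b7: DF={b1}

φ for r: defs {b1,b2,b3,b5,b6}
  DF⁺ = {b1,b5,b6,b7}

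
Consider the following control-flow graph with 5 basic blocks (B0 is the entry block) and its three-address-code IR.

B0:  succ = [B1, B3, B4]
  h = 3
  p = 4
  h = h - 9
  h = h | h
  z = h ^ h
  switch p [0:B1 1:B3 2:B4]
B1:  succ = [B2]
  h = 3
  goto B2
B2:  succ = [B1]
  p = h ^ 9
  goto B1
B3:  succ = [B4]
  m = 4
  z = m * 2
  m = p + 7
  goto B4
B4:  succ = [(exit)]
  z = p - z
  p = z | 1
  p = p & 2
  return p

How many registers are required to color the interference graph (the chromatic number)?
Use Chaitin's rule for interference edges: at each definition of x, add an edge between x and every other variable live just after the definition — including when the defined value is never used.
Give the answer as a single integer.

Answer: 3

Working:
Block summaries:
  B0: {h,p,z} / ∅
  B1: {h} / ∅
  B2: {p} / {h}
  B3: {m,z} / {p}
  B4: {p,z} / {p,z}

Live sets:
  live B0: ∅→{p,z}
  live B1: ∅→{h}
  live B2: {h}→∅
  live B3: {p}→{p,z}
  live B4: {p,z}→∅

Conflict graph:
  h↔{p}
  m↔{p,z}
  p↔{h,m,z}
  z↔{m,p}

Registers:
  {m,p,z} pairwise interfere (3-clique) ⇒ χ ≥ 3
  assign h→c1 m→c1 p→c0 z→c2 — no edge inside a register ⇒ χ ≤ 3
  χ = 3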